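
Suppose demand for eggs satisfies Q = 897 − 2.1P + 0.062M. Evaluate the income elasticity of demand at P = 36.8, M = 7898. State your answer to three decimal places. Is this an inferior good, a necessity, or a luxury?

0.374 (necessity)

At P = 36.8, M = 7898: Q = 1309.396.
Holding P constant, ∂Q/∂M = 0.062.
η_M = (∂Q/∂M)·(M/Q) = 0.062 × (7898/1309.396) = 0.374.
Since 0 < η < 1, this is a necessity.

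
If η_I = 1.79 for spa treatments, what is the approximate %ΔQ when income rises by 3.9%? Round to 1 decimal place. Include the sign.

%ΔQ ≈ η × %ΔI = 1.79 × 3.9% = 7.0%.

7.0%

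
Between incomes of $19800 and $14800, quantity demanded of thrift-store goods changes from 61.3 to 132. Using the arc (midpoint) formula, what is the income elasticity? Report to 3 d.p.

-2.531

ΔQ = 132 − 61.3 = 70.7; midpoint Q̄ = (61.3 + 132)/2 = 96.65.
ΔI = 14800 − 19800 = -5000; midpoint Ī = (19800 + 14800)/2 = 17300.
η = (ΔQ/Q̄) ÷ (ΔI/Ī) = (70.7/96.65) ÷ (-5000/17300) = -2.531.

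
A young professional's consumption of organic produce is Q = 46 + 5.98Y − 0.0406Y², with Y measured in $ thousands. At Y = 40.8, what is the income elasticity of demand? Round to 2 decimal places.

At Y = 40.8: Q = 222.3996.
dQ/dY = 5.98 − 0.0812Y = 2.66704.
η = (dQ/dY)·(Y/Q) = 2.66704 × (40.8/222.3996) = 0.49.

0.49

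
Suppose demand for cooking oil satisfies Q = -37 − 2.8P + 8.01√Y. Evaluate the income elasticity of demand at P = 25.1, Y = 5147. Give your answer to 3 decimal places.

At P = 25.1, Y = 5147: Q = 467.378.
Holding P constant, ∂Q/∂Y = 8.01/(2√Y) = 0.0558246.
η_Y = (∂Q/∂Y)·(Y/Q) = 0.0558246 × (5147/467.378) = 0.615.

0.615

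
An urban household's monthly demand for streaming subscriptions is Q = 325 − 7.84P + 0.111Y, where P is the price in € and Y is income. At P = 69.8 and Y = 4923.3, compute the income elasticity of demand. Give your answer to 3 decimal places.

1.685

At P = 69.8, Y = 4923.3: Q = 324.254.
Holding P constant, ∂Q/∂Y = 0.111.
η_Y = (∂Q/∂Y)·(Y/Q) = 0.111 × (4923.3/324.254) = 1.685.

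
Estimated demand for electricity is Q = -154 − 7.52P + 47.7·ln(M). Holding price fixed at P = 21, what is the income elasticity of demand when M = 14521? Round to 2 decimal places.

0.33

At P = 21, M = 14521: Q = 145.206.
Holding P constant, ∂Q/∂M = 47.7/M = 0.0032849.
η_M = (∂Q/∂M)·(M/Q) = 0.0032849 × (14521/145.206) = 0.33.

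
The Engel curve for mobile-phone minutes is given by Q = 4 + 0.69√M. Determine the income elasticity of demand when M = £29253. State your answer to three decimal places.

At M = 29253: Q = 122.014.
dQ/dM = 0.69/(2√M) = 0.00201713 at this income.
η = (dQ/dM)·(M/Q) = 0.00201713 × (29253/122.014) = 0.484.

0.484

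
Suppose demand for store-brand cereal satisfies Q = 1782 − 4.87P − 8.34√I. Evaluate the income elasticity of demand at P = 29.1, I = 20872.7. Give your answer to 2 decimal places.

At P = 29.1, I = 20872.7: Q = 435.371.
Holding P constant, ∂Q/∂I = -8.34/(2√I) = -0.0288634.
η_I = (∂Q/∂I)·(I/Q) = -0.0288634 × (20872.7/435.371) = -1.38.

-1.38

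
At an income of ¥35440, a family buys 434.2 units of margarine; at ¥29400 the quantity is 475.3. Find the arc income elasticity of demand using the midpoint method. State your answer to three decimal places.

ΔQ = 475.3 − 434.2 = 41.1; midpoint Q̄ = (434.2 + 475.3)/2 = 454.75.
ΔI = 29400 − 35440 = -6040; midpoint Ī = (35440 + 29400)/2 = 32420.
η = (ΔQ/Q̄) ÷ (ΔI/Ī) = (41.1/454.75) ÷ (-6040/32420) = -0.485.

-0.485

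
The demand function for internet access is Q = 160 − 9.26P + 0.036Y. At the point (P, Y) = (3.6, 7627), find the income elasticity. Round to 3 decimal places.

0.684

At P = 3.6, Y = 7627: Q = 401.236.
Holding P constant, ∂Q/∂Y = 0.036.
η_Y = (∂Q/∂Y)·(Y/Q) = 0.036 × (7627/401.236) = 0.684.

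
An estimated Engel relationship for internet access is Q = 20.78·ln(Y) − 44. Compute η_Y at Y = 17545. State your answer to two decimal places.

At Y = 17545: Q = 159.073.
dQ/dY = 20.78/Y = 0.00118438 at this income.
η = (dQ/dY)·(Y/Q) = 0.00118438 × (17545/159.073) = 0.13.

0.13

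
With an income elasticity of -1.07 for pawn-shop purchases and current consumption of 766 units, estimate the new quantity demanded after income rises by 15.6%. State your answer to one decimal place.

%ΔQ ≈ η × %ΔI = -1.07 × 15.6% = -16.692%.
New Q ≈ 766 × (1 − 0.16692) = 638.1.

638.1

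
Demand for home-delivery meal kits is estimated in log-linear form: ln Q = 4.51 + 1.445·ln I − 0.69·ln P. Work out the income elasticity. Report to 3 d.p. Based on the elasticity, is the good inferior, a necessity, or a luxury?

1.445 (luxury)

In a log-linear demand, the coefficient on ln I is the income elasticity.
So η = 1.445.
η > 1 ⇒ luxury.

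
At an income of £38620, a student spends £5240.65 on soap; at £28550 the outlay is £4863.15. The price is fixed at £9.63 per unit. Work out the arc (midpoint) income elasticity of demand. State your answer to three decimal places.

0.249

With a constant price, Q₁ = 5240.65/9.63 = 544.200 and Q₂ = 4863.15/9.63 = 505.000 (equivalently, work directly with expenditure since P cancels).
Midpoint %ΔQ = (4863.15 − 5240.65)/5051.90 = -0.07472; midpoint %ΔI = (28550 − 38620)/33585 = -0.29984.
η = -0.07472 / -0.29984 = 0.249.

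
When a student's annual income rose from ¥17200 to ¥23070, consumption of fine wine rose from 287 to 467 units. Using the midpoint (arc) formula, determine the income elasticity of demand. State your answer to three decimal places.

1.638

ΔQ = 467 − 287 = 180; midpoint Q̄ = (287 + 467)/2 = 377.
ΔI = 23070 − 17200 = 5870; midpoint Ī = (17200 + 23070)/2 = 20135.
η = (ΔQ/Q̄) ÷ (ΔI/Ī) = (180/377) ÷ (5870/20135) = 1.638.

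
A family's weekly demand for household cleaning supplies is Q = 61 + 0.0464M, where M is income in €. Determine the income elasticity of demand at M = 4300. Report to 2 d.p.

At M = 4300: Q = 260.520.
dQ/dM = 0.0464.
η = (dQ/dM)·(M/Q) = 0.0464 × (4300/260.520) = 0.77.

0.77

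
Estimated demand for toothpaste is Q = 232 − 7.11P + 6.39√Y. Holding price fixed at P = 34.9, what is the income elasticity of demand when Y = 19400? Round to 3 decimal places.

0.509

At P = 34.9, Y = 19400: Q = 873.885.
Holding P constant, ∂Q/∂Y = 6.39/(2√Y) = 0.0229388.
η_Y = (∂Q/∂Y)·(Y/Q) = 0.0229388 × (19400/873.885) = 0.509.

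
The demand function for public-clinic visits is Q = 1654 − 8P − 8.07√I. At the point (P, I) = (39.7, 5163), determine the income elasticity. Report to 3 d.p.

-0.383

At P = 39.7, I = 5163: Q = 756.538.
Holding P constant, ∂Q/∂I = -8.07/(2√I) = -0.0561555.
η_I = (∂Q/∂I)·(I/Q) = -0.0561555 × (5163/756.538) = -0.383.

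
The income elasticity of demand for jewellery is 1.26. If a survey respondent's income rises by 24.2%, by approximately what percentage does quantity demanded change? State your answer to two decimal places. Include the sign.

30.49%

%ΔQ ≈ η × %ΔI = 1.26 × 24.2% = 30.49%.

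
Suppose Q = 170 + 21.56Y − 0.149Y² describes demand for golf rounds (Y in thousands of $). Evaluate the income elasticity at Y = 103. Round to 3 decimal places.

At Y = 103: Q = 809.9390.
dQ/dY = 21.56 − 0.298Y = -9.13400.
η = (dQ/dY)·(Y/Q) = -9.13400 × (103/809.9390) = -1.162.

-1.162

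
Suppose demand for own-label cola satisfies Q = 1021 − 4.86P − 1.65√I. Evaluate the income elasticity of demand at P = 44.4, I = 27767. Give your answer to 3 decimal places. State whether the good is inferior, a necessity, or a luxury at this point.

-0.259 (inferior good)

At P = 44.4, I = 27767: Q = 530.269.
Holding P constant, ∂Q/∂I = -1.65/(2√I) = -0.00495096.
η_I = (∂Q/∂I)·(I/Q) = -0.00495096 × (27767/530.269) = -0.259.
Since η < 0, this is an inferior good.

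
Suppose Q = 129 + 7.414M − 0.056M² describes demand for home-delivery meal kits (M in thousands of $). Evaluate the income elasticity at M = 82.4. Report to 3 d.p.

At M = 82.4: Q = 359.6870.
dQ/dM = 7.414 − 0.112M = -1.81480.
η = (dQ/dM)·(M/Q) = -1.81480 × (82.4/359.6870) = -0.416.

-0.416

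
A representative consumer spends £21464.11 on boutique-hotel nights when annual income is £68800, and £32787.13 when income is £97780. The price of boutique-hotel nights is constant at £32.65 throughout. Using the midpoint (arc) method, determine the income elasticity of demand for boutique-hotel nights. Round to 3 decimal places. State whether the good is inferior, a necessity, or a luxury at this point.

With a constant price, Q₁ = 21464.11/32.65 = 657.400 and Q₂ = 32787.13/32.65 = 1004.200 (equivalently, work directly with expenditure since P cancels).
Midpoint %ΔQ = (32787.13 − 21464.11)/27125.62 = 0.41743; midpoint %ΔI = (97780 − 68800)/83290 = 0.34794.
η = 0.41743 / 0.34794 = 1.200.
η > 1 ⇒ luxury.

1.200 (luxury)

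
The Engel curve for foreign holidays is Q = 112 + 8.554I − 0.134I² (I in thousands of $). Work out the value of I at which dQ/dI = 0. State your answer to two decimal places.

31.92

dQ/dI = 8.554 − 0.268I.
The good is inferior where dQ/dI < 0. Setting dQ/dI = 0 gives I = 8.554 / 0.268 = 31.92.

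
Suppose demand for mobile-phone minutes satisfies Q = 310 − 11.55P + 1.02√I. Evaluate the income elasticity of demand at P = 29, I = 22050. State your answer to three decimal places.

0.599

At P = 29, I = 22050: Q = 126.512.
Holding P constant, ∂Q/∂I = 1.02/(2√I) = 0.00343452.
η_I = (∂Q/∂I)·(I/Q) = 0.00343452 × (22050/126.512) = 0.599.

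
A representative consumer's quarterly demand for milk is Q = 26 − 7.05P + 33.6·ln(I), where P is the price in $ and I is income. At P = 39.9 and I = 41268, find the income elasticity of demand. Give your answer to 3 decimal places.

At P = 39.9, I = 41268: Q = 101.801.
Holding P constant, ∂Q/∂I = 33.6/I = 0.00081419.
η_I = (∂Q/∂I)·(I/Q) = 0.00081419 × (41268/101.801) = 0.330.

0.330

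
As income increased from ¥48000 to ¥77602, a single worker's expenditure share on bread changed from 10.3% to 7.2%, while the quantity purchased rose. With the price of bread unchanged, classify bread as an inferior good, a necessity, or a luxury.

Quantity rises but the budget share falls as income rises, so 0 < η < 1.

necessity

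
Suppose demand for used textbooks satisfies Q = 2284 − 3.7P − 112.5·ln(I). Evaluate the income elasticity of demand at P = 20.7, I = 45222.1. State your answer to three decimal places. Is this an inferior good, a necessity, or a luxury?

-0.112 (inferior good)

At P = 20.7, I = 45222.1: Q = 1001.484.
Holding P constant, ∂Q/∂I = -112.5/I = -0.00248772.
η_I = (∂Q/∂I)·(I/Q) = -0.00248772 × (45222.1/1001.484) = -0.112.
Since η < 0, this is an inferior good.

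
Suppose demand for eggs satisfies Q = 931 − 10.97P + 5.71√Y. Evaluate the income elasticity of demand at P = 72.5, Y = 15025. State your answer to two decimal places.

At P = 72.5, Y = 15025: Q = 835.587.
Holding P constant, ∂Q/∂Y = 5.71/(2√Y) = 0.0232916.
η_Y = (∂Q/∂Y)·(Y/Q) = 0.0232916 × (15025/835.587) = 0.42.

0.42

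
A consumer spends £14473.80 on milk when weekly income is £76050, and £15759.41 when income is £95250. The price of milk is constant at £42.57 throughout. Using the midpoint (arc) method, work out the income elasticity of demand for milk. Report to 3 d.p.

With a constant price, Q₁ = 14473.80/42.57 = 340.000 and Q₂ = 15759.41/42.57 = 370.200 (equivalently, work directly with expenditure since P cancels).
Midpoint %ΔQ = (15759.41 − 14473.80)/15116.61 = 0.08505; midpoint %ΔI = (95250 − 76050)/85650 = 0.22417.
η = 0.08505 / 0.22417 = 0.379.

0.379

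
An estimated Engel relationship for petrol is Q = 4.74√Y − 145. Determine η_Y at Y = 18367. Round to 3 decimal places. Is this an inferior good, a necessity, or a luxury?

At Y = 18367: Q = 497.388.
dQ/dY = 4.74/(2√Y) = 0.0174876 at this income.
η = (dQ/dY)·(Y/Q) = 0.0174876 × (18367/497.388) = 0.646.
Since 0 < η < 1, the good is a necessity.

0.646 (necessity)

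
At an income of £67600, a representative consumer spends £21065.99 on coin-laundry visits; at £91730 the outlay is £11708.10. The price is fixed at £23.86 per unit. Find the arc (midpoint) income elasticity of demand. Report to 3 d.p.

-1.885

With a constant price, Q₁ = 21065.99/23.86 = 882.900 and Q₂ = 11708.10/23.86 = 490.700 (equivalently, work directly with expenditure since P cancels).
Midpoint %ΔQ = (11708.10 − 21065.99)/16387.05 = -0.57105; midpoint %ΔI = (91730 − 67600)/79665 = 0.30289.
η = -0.57105 / 0.30289 = -1.885.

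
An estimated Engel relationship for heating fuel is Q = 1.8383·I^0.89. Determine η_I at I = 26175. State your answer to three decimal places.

For Q = A·I^β the income elasticity is constant and equal to β.
Here β = 0.89, so η = 0.890.

0.890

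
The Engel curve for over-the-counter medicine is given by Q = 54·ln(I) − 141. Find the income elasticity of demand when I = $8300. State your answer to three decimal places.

0.156

At I = 8300: Q = 346.297.
dQ/dI = 54/I = 0.00650602 at this income.
η = (dQ/dI)·(I/Q) = 0.00650602 × (8300/346.297) = 0.156.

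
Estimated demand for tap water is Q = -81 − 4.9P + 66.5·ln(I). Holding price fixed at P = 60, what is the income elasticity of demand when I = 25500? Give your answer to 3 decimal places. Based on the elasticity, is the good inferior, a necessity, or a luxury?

0.222 (necessity)

At P = 60, I = 25500: Q = 299.738.
Holding P constant, ∂Q/∂I = 66.5/I = 0.00260784.
η_I = (∂Q/∂I)·(I/Q) = 0.00260784 × (25500/299.738) = 0.222.
Since 0 < η < 1, this is a necessity.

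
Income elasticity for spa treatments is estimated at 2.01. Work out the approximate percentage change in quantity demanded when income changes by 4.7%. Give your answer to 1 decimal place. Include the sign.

9.4%

%ΔQ ≈ η × %ΔI = 2.01 × 4.7% = 9.4%.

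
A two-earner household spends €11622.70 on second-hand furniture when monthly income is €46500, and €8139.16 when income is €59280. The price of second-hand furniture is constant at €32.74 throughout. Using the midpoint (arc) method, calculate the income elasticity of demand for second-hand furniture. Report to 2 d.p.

With a constant price, Q₁ = 11622.70/32.74 = 355.000 and Q₂ = 8139.16/32.74 = 248.600 (equivalently, work directly with expenditure since P cancels).
Midpoint %ΔQ = (8139.16 − 11622.70)/9880.93 = -0.35255; midpoint %ΔI = (59280 − 46500)/52890 = 0.24163.
η = -0.35255 / 0.24163 = -1.46.

-1.46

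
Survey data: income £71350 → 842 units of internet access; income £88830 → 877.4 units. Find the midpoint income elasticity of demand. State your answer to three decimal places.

0.189

ΔQ = 877.4 − 842 = 35.4; midpoint Q̄ = (842 + 877.4)/2 = 859.7.
ΔI = 88830 − 71350 = 17480; midpoint Ī = (71350 + 88830)/2 = 80090.
η = (ΔQ/Q̄) ÷ (ΔI/Ī) = (35.4/859.7) ÷ (17480/80090) = 0.189.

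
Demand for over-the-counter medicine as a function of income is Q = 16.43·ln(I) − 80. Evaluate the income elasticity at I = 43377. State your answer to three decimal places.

At I = 43377: Q = 95.434.
dQ/dI = 16.43/I = 0.000378772 at this income.
η = (dQ/dI)·(I/Q) = 0.000378772 × (43377/95.434) = 0.172.

0.172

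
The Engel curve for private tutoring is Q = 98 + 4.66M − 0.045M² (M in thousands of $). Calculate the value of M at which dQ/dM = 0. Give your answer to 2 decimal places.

51.78

dQ/dM = 4.66 − 0.09M.
The good is inferior where dQ/dM < 0. Setting dQ/dM = 0 gives M = 4.66 / 0.09 = 51.78.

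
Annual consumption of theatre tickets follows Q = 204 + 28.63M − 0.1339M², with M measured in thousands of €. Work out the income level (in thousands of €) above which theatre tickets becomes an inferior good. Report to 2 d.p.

dQ/dM = 28.63 − 0.2678M.
The good is inferior where dQ/dM < 0. Setting dQ/dM = 0 gives M = 28.63 / 0.2678 = 106.91.

106.91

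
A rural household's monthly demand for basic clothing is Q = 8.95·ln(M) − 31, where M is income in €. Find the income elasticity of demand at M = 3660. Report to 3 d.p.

At M = 3660: Q = 42.437.
dQ/dM = 8.95/M = 0.00244536 at this income.
η = (dQ/dM)·(M/Q) = 0.00244536 × (3660/42.437) = 0.211.

0.211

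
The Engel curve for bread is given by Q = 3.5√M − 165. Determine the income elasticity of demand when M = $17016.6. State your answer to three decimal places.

At M = 17016.6: Q = 291.567.
dQ/dM = 3.5/(2√M) = 0.0134153 at this income.
η = (dQ/dM)·(M/Q) = 0.0134153 × (17016.6/291.567) = 0.783.

0.783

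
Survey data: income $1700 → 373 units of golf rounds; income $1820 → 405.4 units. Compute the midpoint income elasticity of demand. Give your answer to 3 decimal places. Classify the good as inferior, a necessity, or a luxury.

1.221 (luxury)

ΔQ = 405.4 − 373 = 32.4; midpoint Q̄ = (373 + 405.4)/2 = 389.2.
ΔI = 1820 − 1700 = 120; midpoint Ī = (1700 + 1820)/2 = 1760.
η = (ΔQ/Q̄) ÷ (ΔI/Ī) = (32.4/389.2) ÷ (120/1760) = 1.221.
η > 1 ⇒ luxury.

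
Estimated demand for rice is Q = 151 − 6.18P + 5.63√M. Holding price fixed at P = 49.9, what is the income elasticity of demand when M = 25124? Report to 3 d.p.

0.607

At P = 49.9, M = 25124: Q = 735.004.
Holding P constant, ∂Q/∂M = 5.63/(2√M) = 0.0177596.
η_M = (∂Q/∂M)·(M/Q) = 0.0177596 × (25124/735.004) = 0.607.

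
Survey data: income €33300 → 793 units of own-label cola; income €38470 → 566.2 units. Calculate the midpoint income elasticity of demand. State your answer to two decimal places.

-2.32

ΔQ = 566.2 − 793 = -226.8; midpoint Q̄ = (793 + 566.2)/2 = 679.6.
ΔI = 38470 − 33300 = 5170; midpoint Ī = (33300 + 38470)/2 = 35885.
η = (ΔQ/Q̄) ÷ (ΔI/Ī) = (-226.8/679.6) ÷ (5170/35885) = -2.32.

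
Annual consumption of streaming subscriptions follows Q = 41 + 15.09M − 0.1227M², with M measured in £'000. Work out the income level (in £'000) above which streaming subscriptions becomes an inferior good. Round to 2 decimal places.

61.49

dQ/dM = 15.09 − 0.2454M.
The good is inferior where dQ/dM < 0. Setting dQ/dM = 0 gives M = 15.09 / 0.2454 = 61.49.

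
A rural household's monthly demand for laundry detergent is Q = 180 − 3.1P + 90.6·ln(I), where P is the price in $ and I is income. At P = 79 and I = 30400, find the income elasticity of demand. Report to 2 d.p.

At P = 79, I = 30400: Q = 870.291.
Holding P constant, ∂Q/∂I = 90.6/I = 0.00298026.
η_I = (∂Q/∂I)·(I/Q) = 0.00298026 × (30400/870.291) = 0.10.

0.10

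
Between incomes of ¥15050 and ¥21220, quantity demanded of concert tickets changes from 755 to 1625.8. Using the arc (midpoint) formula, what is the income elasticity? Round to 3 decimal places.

ΔQ = 1625.8 − 755 = 870.8; midpoint Q̄ = (755 + 1625.8)/2 = 1190.4.
ΔI = 21220 − 15050 = 6170; midpoint Ī = (15050 + 21220)/2 = 18135.
η = (ΔQ/Q̄) ÷ (ΔI/Ī) = (870.8/1190.4) ÷ (6170/18135) = 2.150.

2.150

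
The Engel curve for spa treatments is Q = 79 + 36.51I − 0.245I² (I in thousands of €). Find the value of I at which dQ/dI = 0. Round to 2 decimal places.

74.51

dQ/dI = 36.51 − 0.49I.
The good is inferior where dQ/dI < 0. Setting dQ/dI = 0 gives I = 36.51 / 0.49 = 74.51.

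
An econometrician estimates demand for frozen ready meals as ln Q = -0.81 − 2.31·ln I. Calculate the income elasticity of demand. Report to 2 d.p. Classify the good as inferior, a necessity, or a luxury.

In a log-linear demand, the coefficient on ln I is the income elasticity.
So η = -2.31.
η < 0 ⇒ inferior good.

-2.31 (inferior good)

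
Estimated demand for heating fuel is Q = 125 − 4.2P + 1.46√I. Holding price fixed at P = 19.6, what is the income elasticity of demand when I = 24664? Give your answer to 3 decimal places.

At P = 19.6, I = 24664: Q = 271.970.
Holding P constant, ∂Q/∂I = 1.46/(2√I) = 0.00464827.
η_I = (∂Q/∂I)·(I/Q) = 0.00464827 × (24664/271.970) = 0.422.

0.422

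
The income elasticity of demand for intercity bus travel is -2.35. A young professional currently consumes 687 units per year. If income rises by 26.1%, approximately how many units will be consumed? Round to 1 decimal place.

265.6

%ΔQ ≈ η × %ΔI = -2.35 × 26.1% = -61.335%.
New Q ≈ 687 × (1 − 0.61335) = 265.6.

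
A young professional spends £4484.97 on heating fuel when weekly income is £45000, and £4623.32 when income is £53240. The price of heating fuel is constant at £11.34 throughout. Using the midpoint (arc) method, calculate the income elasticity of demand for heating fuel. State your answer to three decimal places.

0.181

With a constant price, Q₁ = 4484.97/11.34 = 395.500 and Q₂ = 4623.32/11.34 = 407.700 (equivalently, work directly with expenditure since P cancels).
Midpoint %ΔQ = (4623.32 − 4484.97)/4554.15 = 0.03038; midpoint %ΔI = (53240 − 45000)/49120 = 0.16775.
η = 0.03038 / 0.16775 = 0.181.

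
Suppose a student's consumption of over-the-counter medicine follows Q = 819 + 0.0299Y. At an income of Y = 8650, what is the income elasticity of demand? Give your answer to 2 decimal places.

0.24

At Y = 8650: Q = 1077.635.
dQ/dY = 0.0299.
η = (dQ/dY)·(Y/Q) = 0.0299 × (8650/1077.635) = 0.24.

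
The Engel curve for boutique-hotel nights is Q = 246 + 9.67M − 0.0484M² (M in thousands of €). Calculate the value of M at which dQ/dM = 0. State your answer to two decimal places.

dQ/dM = 9.67 − 0.0968M.
The good is inferior where dQ/dM < 0. Setting dQ/dM = 0 gives M = 9.67 / 0.0968 = 99.90.

99.90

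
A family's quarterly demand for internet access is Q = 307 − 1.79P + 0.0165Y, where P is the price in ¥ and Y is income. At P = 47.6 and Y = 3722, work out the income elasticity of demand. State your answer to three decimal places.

At P = 47.6, Y = 3722: Q = 283.209.
Holding P constant, ∂Q/∂Y = 0.0165.
η_Y = (∂Q/∂Y)·(Y/Q) = 0.0165 × (3722/283.209) = 0.217.

0.217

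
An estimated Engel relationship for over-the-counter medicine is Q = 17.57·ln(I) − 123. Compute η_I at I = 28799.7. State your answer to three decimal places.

0.306

At I = 28799.7: Q = 57.411.
dQ/dI = 17.57/I = 0.000610076 at this income.
η = (dQ/dI)·(I/Q) = 0.000610076 × (28799.7/57.411) = 0.306.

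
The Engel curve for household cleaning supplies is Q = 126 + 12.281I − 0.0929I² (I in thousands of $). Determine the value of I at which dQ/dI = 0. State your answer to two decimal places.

66.10

dQ/dI = 12.281 − 0.1858I.
The good is inferior where dQ/dI < 0. Setting dQ/dI = 0 gives I = 12.281 / 0.1858 = 66.10.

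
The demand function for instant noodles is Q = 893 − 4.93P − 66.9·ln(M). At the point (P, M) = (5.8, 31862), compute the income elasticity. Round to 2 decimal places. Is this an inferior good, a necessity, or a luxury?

-0.39 (inferior good)

At P = 5.8, M = 31862: Q = 170.709.
Holding P constant, ∂Q/∂M = -66.9/M = -0.00209968.
η_M = (∂Q/∂M)·(M/Q) = -0.00209968 × (31862/170.709) = -0.39.
Since η < 0, this is an inferior good.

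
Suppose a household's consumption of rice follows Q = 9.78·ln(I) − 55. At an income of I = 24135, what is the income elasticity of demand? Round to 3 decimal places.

At I = 24135: Q = 43.694.
dQ/dI = 9.78/I = 0.000405221 at this income.
η = (dQ/dI)·(I/Q) = 0.000405221 × (24135/43.694) = 0.224.

0.224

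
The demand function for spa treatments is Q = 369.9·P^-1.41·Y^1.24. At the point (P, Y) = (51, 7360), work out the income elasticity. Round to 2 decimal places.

For a multiplicative demand Q = A·P^α·Y^β, the income elasticity is β everywhere.
Here β = 1.24, so η = 1.24.

1.24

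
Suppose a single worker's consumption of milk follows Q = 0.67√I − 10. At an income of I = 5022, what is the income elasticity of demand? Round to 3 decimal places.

0.633

At I = 5022: Q = 37.480.
dQ/dI = 0.67/(2√I) = 0.00472723 at this income.
η = (dQ/dI)·(I/Q) = 0.00472723 × (5022/37.480) = 0.633.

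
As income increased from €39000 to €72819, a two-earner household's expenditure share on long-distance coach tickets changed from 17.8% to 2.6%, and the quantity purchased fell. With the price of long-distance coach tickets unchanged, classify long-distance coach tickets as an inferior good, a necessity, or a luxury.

inferior good

Quantity demanded falls as income rises, so η < 0.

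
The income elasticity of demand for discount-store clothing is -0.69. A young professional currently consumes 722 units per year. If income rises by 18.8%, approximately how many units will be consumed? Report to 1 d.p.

%ΔQ ≈ η × %ΔI = -0.69 × 18.8% = -12.972%.
New Q ≈ 722 × (1 − 0.12972) = 628.3.

628.3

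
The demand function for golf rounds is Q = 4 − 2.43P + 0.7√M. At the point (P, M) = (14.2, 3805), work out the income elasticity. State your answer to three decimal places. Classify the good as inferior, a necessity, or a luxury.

1.704 (luxury)

At P = 14.2, M = 3805: Q = 12.673.
Holding P constant, ∂Q/∂M = 0.7/(2√M) = 0.00567402.
η_M = (∂Q/∂M)·(M/Q) = 0.00567402 × (3805/12.673) = 1.704.
Since η > 1, this is a luxury.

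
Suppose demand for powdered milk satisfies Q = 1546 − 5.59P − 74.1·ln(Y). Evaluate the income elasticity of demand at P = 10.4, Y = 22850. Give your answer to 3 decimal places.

At P = 10.4, Y = 22850: Q = 744.144.
Holding P constant, ∂Q/∂Y = -74.1/Y = -0.00324289.
η_Y = (∂Q/∂Y)·(Y/Q) = -0.00324289 × (22850/744.144) = -0.100.

-0.100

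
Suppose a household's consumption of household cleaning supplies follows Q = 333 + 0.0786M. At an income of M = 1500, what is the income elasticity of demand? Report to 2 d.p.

At M = 1500: Q = 450.900.
dQ/dM = 0.0786.
η = (dQ/dM)·(M/Q) = 0.0786 × (1500/450.900) = 0.26.

0.26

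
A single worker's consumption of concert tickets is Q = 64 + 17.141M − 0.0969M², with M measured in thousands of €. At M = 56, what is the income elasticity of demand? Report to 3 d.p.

0.489

At M = 56: Q = 720.0176.
dQ/dM = 17.141 − 0.1938M = 6.28820.
η = (dQ/dM)·(M/Q) = 6.28820 × (56/720.0176) = 0.489.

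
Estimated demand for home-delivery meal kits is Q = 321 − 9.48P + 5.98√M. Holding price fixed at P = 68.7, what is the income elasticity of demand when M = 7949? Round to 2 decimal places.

1.31

At P = 68.7, M = 7949: Q = 202.884.
Holding P constant, ∂Q/∂M = 5.98/(2√M) = 0.0335363.
η_M = (∂Q/∂M)·(M/Q) = 0.0335363 × (7949/202.884) = 1.31.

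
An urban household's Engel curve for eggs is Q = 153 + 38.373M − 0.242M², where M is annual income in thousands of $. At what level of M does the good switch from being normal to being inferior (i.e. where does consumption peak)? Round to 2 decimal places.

79.28

dQ/dM = 38.373 − 0.484M.
The good is inferior where dQ/dM < 0. Setting dQ/dM = 0 gives M = 38.373 / 0.484 = 79.28.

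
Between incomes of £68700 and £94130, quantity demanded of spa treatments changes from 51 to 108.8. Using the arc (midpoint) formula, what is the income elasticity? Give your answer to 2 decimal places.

2.32

ΔQ = 108.8 − 51 = 57.8; midpoint Q̄ = (51 + 108.8)/2 = 79.9.
ΔI = 94130 − 68700 = 25430; midpoint Ī = (68700 + 94130)/2 = 81415.
η = (ΔQ/Q̄) ÷ (ΔI/Ī) = (57.8/79.9) ÷ (25430/81415) = 2.32.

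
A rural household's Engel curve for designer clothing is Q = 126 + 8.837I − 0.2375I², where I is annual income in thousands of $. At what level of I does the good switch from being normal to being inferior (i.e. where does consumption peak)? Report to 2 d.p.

dQ/dI = 8.837 − 0.475I.
The good is inferior where dQ/dI < 0. Setting dQ/dI = 0 gives I = 8.837 / 0.475 = 18.60.

18.60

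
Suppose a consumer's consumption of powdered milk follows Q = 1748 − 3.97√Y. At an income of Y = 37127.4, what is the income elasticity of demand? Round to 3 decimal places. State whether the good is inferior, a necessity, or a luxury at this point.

At Y = 37127.4: Q = 983.042.
dQ/dY = -3.97/(2√Y) = -0.0103018 at this income.
η = (dQ/dY)·(Y/Q) = -0.0103018 × (37127.4/983.042) = -0.389.
Since η < 0, the good is an inferior good.

-0.389 (inferior good)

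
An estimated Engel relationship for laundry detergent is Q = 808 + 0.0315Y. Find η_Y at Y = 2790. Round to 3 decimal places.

0.098

At Y = 2790: Q = 895.885.
dQ/dY = 0.0315.
η = (dQ/dY)·(Y/Q) = 0.0315 × (2790/895.885) = 0.098.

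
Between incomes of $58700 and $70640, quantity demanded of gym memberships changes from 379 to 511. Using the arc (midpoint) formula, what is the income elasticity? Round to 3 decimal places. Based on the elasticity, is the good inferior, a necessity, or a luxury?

ΔQ = 511 − 379 = 132; midpoint Q̄ = (379 + 511)/2 = 445.
ΔI = 70640 − 58700 = 11940; midpoint Ī = (58700 + 70640)/2 = 64670.
η = (ΔQ/Q̄) ÷ (ΔI/Ī) = (132/445) ÷ (11940/64670) = 1.607.
η > 1 ⇒ luxury.

1.607 (luxury)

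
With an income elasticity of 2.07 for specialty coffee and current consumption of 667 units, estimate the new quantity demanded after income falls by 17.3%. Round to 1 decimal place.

%ΔQ ≈ η × %ΔI = 2.07 × (-17.3%) = -35.811%.
New Q ≈ 667 × (1 − 0.35811) = 428.1.

428.1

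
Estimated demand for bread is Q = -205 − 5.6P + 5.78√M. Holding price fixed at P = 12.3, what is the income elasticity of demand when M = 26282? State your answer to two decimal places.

0.71

At P = 12.3, M = 26282: Q = 663.158.
Holding P constant, ∂Q/∂M = 5.78/(2√M) = 0.0178266.
η_M = (∂Q/∂M)·(M/Q) = 0.0178266 × (26282/663.158) = 0.71.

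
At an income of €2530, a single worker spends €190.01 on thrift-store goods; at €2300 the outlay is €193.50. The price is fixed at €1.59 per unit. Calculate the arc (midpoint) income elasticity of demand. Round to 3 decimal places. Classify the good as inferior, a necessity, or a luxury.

-0.191 (inferior good)

With a constant price, Q₁ = 190.01/1.59 = 119.503 and Q₂ = 193.50/1.59 = 121.698 (equivalently, work directly with expenditure since P cancels).
Midpoint %ΔQ = (193.50 − 190.01)/191.76 = 0.01820; midpoint %ΔI = (2300 − 2530)/2415 = -0.09524.
η = 0.01820 / -0.09524 = -0.191.
η < 0 ⇒ inferior good.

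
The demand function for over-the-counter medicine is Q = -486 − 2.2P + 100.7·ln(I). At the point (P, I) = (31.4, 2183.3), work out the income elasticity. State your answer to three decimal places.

At P = 31.4, I = 2183.3: Q = 219.161.
Holding P constant, ∂Q/∂I = 100.7/I = 0.0461228.
η_I = (∂Q/∂I)·(I/Q) = 0.0461228 × (2183.3/219.161) = 0.459.

0.459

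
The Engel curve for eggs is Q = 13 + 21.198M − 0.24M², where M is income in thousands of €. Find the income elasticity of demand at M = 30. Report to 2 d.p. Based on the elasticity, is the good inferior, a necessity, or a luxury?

0.47 (necessity)

At M = 30: Q = 432.9400.
dQ/dM = 21.198 − 0.48M = 6.79800.
η = (dQ/dM)·(M/Q) = 6.79800 × (30/432.9400) = 0.47.
0 < η < 1 ⇒ necessity.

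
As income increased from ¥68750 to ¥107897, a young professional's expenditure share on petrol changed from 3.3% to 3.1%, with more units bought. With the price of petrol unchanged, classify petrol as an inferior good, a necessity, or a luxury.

Quantity rises but the budget share falls as income rises, so 0 < η < 1.

necessity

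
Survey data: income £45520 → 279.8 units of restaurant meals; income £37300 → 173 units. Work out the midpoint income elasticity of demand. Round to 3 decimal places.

ΔQ = 173 − 279.8 = -106.8; midpoint Q̄ = (279.8 + 173)/2 = 226.4.
ΔI = 37300 − 45520 = -8220; midpoint Ī = (45520 + 37300)/2 = 41410.
η = (ΔQ/Q̄) ÷ (ΔI/Ī) = (-106.8/226.4) ÷ (-8220/41410) = 2.376.

2.376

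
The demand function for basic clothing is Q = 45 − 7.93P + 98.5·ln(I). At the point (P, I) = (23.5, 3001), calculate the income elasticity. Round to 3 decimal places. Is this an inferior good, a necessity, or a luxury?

0.152 (necessity)

At P = 23.5, I = 3001: Q = 647.305.
Holding P constant, ∂Q/∂I = 98.5/I = 0.0328224.
η_I = (∂Q/∂I)·(I/Q) = 0.0328224 × (3001/647.305) = 0.152.
Since 0 < η < 1, this is a necessity.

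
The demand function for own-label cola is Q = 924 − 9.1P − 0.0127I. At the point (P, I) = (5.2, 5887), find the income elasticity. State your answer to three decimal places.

At P = 5.2, I = 5887: Q = 801.915.
Holding P constant, ∂Q/∂I = −0.0127.
η_I = (∂Q/∂I)·(I/Q) = -0.0127 × (5887/801.915) = -0.093.

-0.093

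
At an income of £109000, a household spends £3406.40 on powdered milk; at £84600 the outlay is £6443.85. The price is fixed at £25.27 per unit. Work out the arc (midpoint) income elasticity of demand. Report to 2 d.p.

With a constant price, Q₁ = 3406.40/25.27 = 134.800 and Q₂ = 6443.85/25.27 = 255.000 (equivalently, work directly with expenditure since P cancels).
Midpoint %ΔQ = (6443.85 − 3406.40)/4925.13 = 0.61673; midpoint %ΔI = (84600 − 109000)/96800 = -0.25207.
η = 0.61673 / -0.25207 = -2.45.

-2.45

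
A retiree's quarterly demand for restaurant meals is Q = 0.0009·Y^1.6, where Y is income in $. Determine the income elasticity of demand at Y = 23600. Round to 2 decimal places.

For Q = A·Y^β the income elasticity is constant and equal to β.
Here β = 1.6, so η = 1.60.

1.60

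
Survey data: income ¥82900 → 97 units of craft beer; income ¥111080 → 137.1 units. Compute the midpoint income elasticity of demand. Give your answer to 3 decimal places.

ΔQ = 137.1 − 97 = 40.1; midpoint Q̄ = (97 + 137.1)/2 = 117.05.
ΔI = 111080 − 82900 = 28180; midpoint Ī = (82900 + 111080)/2 = 96990.
η = (ΔQ/Q̄) ÷ (ΔI/Ī) = (40.1/117.05) ÷ (28180/96990) = 1.179.

1.179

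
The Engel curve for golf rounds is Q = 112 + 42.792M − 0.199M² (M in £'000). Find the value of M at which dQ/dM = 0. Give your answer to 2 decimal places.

dQ/dM = 42.792 − 0.398M.
The good is inferior where dQ/dM < 0. Setting dQ/dM = 0 gives M = 42.792 / 0.398 = 107.52.

107.52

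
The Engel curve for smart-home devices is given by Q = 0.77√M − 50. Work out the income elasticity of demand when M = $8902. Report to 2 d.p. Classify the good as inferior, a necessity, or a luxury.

1.60 (luxury)

At M = 8902: Q = 22.650.
dQ/dM = 0.77/(2√M) = 0.00408053 at this income.
η = (dQ/dM)·(M/Q) = 0.00408053 × (8902/22.650) = 1.60.
Since η > 1, the good is a luxury.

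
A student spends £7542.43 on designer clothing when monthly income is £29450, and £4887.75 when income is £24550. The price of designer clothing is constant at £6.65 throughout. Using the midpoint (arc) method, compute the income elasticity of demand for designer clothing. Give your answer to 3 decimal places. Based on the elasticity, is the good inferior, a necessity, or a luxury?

With a constant price, Q₁ = 7542.43/6.65 = 1134.200 and Q₂ = 4887.75/6.65 = 735.000 (equivalently, work directly with expenditure since P cancels).
Midpoint %ΔQ = (4887.75 − 7542.43)/6215.09 = -0.42713; midpoint %ΔI = (24550 − 29450)/27000 = -0.18148.
η = -0.42713 / -0.18148 = 2.354.
η > 1 ⇒ luxury.

2.354 (luxury)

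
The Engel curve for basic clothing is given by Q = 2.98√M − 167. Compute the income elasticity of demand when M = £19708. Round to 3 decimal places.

At M = 19708: Q = 251.348.
dQ/dM = 2.98/(2√M) = 0.0106137 at this income.
η = (dQ/dM)·(M/Q) = 0.0106137 × (19708/251.348) = 0.832.

0.832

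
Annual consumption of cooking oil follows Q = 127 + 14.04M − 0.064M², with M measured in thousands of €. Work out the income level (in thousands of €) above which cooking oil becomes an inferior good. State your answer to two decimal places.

dQ/dM = 14.04 − 0.128M.
The good is inferior where dQ/dM < 0. Setting dQ/dM = 0 gives M = 14.04 / 0.128 = 109.69.

109.69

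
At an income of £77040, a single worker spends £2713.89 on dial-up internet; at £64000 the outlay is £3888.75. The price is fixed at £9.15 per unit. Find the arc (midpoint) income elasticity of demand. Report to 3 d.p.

-1.925

With a constant price, Q₁ = 2713.89/9.15 = 296.600 and Q₂ = 3888.75/9.15 = 425.000 (equivalently, work directly with expenditure since P cancels).
Midpoint %ΔQ = (3888.75 − 2713.89)/3301.32 = 0.35588; midpoint %ΔI = (64000 − 77040)/70520 = -0.18491.
η = 0.35588 / -0.18491 = -1.925.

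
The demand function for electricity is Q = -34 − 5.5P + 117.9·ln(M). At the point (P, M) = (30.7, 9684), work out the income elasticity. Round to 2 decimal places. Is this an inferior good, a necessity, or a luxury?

At P = 30.7, M = 9684: Q = 879.263.
Holding P constant, ∂Q/∂M = 117.9/M = 0.0121747.
η_M = (∂Q/∂M)·(M/Q) = 0.0121747 × (9684/879.263) = 0.13.
Since 0 < η < 1, this is a necessity.

0.13 (necessity)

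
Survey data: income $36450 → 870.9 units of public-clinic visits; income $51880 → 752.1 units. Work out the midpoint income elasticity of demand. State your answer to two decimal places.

-0.42

ΔQ = 752.1 − 870.9 = -118.8; midpoint Q̄ = (870.9 + 752.1)/2 = 811.5.
ΔI = 51880 − 36450 = 15430; midpoint Ī = (36450 + 51880)/2 = 44165.
η = (ΔQ/Q̄) ÷ (ΔI/Ī) = (-118.8/811.5) ÷ (15430/44165) = -0.42.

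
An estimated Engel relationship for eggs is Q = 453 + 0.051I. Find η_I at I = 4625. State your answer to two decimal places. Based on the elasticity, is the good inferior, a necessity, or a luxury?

0.34 (necessity)

At I = 4625: Q = 688.875.
dQ/dI = 0.051.
η = (dQ/dI)·(I/Q) = 0.051 × (4625/688.875) = 0.34.
Since 0 < η < 1, the good is a necessity.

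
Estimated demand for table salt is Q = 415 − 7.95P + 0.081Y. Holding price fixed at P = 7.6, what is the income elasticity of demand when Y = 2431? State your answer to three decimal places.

At P = 7.6, Y = 2431: Q = 551.491.
Holding P constant, ∂Q/∂Y = 0.081.
η_Y = (∂Q/∂Y)·(Y/Q) = 0.081 × (2431/551.491) = 0.357.

0.357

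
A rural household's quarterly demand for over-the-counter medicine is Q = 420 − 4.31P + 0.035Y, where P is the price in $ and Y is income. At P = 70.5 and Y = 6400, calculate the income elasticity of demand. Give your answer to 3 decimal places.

At P = 70.5, Y = 6400: Q = 340.145.
Holding P constant, ∂Q/∂Y = 0.035.
η_Y = (∂Q/∂Y)·(Y/Q) = 0.035 × (6400/340.145) = 0.659.

0.659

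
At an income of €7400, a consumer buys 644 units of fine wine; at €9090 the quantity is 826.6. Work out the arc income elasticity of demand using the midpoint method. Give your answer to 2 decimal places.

1.21

ΔQ = 826.6 − 644 = 182.6; midpoint Q̄ = (644 + 826.6)/2 = 735.3.
ΔI = 9090 − 7400 = 1690; midpoint Ī = (7400 + 9090)/2 = 8245.
η = (ΔQ/Q̄) ÷ (ΔI/Ī) = (182.6/735.3) ÷ (1690/8245) = 1.21.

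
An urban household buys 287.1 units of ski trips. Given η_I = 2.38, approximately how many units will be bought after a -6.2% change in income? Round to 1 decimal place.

244.7

%ΔQ ≈ η × %ΔI = 2.38 × (-6.2%) = -14.756%.
New Q ≈ 287.1 × (1 − 0.14756) = 244.7.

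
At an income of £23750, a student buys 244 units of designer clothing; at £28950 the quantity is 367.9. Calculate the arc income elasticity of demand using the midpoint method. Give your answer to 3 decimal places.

2.052

ΔQ = 367.9 − 244 = 123.9; midpoint Q̄ = (244 + 367.9)/2 = 305.95.
ΔI = 28950 − 23750 = 5200; midpoint Ī = (23750 + 28950)/2 = 26350.
η = (ΔQ/Q̄) ÷ (ΔI/Ī) = (123.9/305.95) ÷ (5200/26350) = 2.052.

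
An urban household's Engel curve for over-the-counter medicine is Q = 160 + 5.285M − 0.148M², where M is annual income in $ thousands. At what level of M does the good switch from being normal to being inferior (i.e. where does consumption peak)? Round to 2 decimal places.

dQ/dM = 5.285 − 0.296M.
The good is inferior where dQ/dM < 0. Setting dQ/dM = 0 gives M = 5.285 / 0.296 = 17.85.

17.85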